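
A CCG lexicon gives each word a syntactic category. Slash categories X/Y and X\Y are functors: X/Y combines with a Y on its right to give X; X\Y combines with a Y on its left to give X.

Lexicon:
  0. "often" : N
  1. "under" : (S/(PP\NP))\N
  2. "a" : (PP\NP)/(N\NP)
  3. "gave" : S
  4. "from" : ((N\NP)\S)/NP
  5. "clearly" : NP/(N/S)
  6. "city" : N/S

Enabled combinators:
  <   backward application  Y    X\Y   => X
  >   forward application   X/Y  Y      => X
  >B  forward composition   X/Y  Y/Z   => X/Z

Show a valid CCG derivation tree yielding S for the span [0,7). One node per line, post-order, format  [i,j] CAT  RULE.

[0,7] S   >
  [0,2] S/(PP\NP)   <
    [0,1] "often" : N
    [1,2] "under" : (S/(PP\NP))\N
  [2,7] PP\NP   >
    [2,3] "a" : (PP\NP)/(N\NP)
    [3,7] N\NP   <
      [3,4] "gave" : S
      [4,7] (N\NP)\S   >
        [4,5] "from" : ((N\NP)\S)/NP
        [5,7] NP   >
          [5,6] "clearly" : NP/(N/S)
          [6,7] "city" : N/S

[0,1] N  lex  "often"
[1,2] (S/(PP\NP))\N  lex  "under"
[0,2] S/(PP\NP)  <  k=1
[2,3] (PP\NP)/(N\NP)  lex  "a"
[3,4] S  lex  "gave"
[4,5] ((N\NP)\S)/NP  lex  "from"
[5,6] NP/(N/S)  lex  "clearly"
[6,7] N/S  lex  "city"
[5,7] NP  >  k=6
[4,7] (N\NP)\S  >  k=5
[3,7] N\NP  <  k=4
[2,7] PP\NP  >  k=3
[0,7] S  >  k=2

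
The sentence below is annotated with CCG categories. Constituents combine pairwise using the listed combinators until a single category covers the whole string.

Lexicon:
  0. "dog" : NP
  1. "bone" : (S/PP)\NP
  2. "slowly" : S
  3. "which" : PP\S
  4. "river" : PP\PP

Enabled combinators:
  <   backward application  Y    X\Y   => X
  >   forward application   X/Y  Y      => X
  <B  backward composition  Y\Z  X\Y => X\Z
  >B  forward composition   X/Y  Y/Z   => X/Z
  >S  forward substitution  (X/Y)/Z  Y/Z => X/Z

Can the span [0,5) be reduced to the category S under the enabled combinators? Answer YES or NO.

YES

[0,5] S   >
  [0,2] S/PP   <
    [0,1] "dog" : NP
    [1,2] "bone" : (S/PP)\NP
  [2,5] PP   <
    [2,3] "slowly" : S
    [3,5] PP\S   <B
      [3,4] "which" : PP\S
      [4,5] "river" : PP\PP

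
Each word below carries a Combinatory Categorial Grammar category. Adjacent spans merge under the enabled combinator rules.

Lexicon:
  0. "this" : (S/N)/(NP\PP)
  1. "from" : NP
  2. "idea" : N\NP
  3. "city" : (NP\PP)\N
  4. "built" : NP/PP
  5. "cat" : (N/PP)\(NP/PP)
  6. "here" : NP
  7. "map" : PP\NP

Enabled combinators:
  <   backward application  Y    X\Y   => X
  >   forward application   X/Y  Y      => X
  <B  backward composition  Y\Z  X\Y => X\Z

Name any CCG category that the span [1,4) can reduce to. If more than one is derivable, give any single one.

[0,8] S   >
  [0,4] S/N   >
    [0,1] "this" : (S/N)/(NP\PP)
    [1,4] NP\PP   <
      [1,3] N   <
        [1,2] "from" : NP
        [2,3] "idea" : N\NP
      [3,4] "city" : (NP\PP)\N
  [4,8] N   >
    [4,6] N/PP   <
      [4,5] "built" : NP/PP
      [5,6] "cat" : (N/PP)\(NP/PP)
    [6,8] PP   <
      [6,7] "here" : NP
      [7,8] "map" : PP\NP

NP\PP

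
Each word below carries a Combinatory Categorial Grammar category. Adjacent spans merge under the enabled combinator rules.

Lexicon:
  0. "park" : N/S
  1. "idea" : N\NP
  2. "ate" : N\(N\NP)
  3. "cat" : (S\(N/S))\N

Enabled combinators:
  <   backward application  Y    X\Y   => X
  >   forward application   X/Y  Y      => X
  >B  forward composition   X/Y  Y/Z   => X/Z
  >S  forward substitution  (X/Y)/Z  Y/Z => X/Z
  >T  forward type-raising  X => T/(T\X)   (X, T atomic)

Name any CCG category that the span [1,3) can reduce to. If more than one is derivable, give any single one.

[0,4] S   <
  [0,1] "park" : N/S
  [1,4] S\(N/S)   <
    [1,3] N   <
      [1,2] "idea" : N\NP
      [2,3] "ate" : N\(N\NP)
    [3,4] "cat" : (S\(N/S))\N

N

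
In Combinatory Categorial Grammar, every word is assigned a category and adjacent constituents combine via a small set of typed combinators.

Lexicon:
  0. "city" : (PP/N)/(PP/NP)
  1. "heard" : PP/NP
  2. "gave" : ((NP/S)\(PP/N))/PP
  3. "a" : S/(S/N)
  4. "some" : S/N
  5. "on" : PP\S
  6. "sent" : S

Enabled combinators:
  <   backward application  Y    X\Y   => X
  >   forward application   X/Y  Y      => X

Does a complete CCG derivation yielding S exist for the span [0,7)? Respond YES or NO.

(PP/N)/(PP/NP) PP/NP ((NP/S)\(PP/N))/PP S/(S/N) S/N PP\S S
CKY chart[0,7] = {NP}; S ∉ chart

NO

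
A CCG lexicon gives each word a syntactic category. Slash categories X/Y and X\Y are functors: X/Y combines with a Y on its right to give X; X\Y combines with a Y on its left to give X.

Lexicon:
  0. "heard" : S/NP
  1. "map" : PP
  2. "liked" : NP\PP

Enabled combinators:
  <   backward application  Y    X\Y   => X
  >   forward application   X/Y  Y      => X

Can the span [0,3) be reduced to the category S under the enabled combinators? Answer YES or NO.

[0,3] S   >
  [0,1] "heard" : S/NP
  [1,3] NP   <
    [1,2] "map" : PP
    [2,3] "liked" : NP\PP

YES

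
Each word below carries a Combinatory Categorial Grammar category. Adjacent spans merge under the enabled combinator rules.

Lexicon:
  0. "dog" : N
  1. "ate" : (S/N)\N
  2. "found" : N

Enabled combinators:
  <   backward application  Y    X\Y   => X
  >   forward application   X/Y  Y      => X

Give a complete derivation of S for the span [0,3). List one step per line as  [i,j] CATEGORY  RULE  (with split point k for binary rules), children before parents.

[0,1] N  lex  "dog"
[1,2] (S/N)\N  lex  "ate"
[0,2] S/N  <  k=1
[2,3] N  lex  "found"
[0,3] S  >  k=2

[0,3] S   >
  [0,2] S/N   <
    [0,1] "dog" : N
    [1,2] "ate" : (S/N)\N
  [2,3] "found" : N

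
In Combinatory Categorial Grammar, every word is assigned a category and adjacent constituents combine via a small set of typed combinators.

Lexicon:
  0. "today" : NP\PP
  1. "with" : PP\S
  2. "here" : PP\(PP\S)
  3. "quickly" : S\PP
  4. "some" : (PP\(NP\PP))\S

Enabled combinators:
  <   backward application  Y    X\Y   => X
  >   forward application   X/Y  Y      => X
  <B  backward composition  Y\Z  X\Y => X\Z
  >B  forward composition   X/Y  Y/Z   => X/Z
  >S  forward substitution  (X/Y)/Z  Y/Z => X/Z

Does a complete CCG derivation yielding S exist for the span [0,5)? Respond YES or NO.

NO

NP\PP PP\S PP\(PP\S) S\PP (PP\(NP\PP))\S
CKY chart[0,5] = {PP}; S ∉ chart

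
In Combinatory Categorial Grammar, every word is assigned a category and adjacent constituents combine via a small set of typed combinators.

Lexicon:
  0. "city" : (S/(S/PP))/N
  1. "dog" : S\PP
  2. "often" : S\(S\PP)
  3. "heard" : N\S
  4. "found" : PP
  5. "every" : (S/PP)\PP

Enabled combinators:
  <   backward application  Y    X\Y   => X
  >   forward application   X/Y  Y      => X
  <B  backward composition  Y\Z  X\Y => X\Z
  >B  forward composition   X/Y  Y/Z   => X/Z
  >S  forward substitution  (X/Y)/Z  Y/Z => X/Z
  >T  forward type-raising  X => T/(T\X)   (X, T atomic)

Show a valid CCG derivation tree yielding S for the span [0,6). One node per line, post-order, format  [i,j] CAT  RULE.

[0,1] (S/(S/PP))/N  lex  "city"
[1,2] S\PP  lex  "dog"
[2,3] S\(S\PP)  lex  "often"
[1,3] S  <  k=2
[3,4] N\S  lex  "heard"
[1,4] N  <  k=3
[0,4] S/(S/PP)  >  k=1
[4,5] PP  lex  "found"
[5,6] (S/PP)\PP  lex  "every"
[4,6] S/PP  <  k=5
[0,6] S  >  k=4

[0,6] S   >
  [0,4] S/(S/PP)   >
    [0,1] "city" : (S/(S/PP))/N
    [1,4] N   <
      [1,3] S   <
        [1,2] "dog" : S\PP
        [2,3] "often" : S\(S\PP)
      [3,4] "heard" : N\S
  [4,6] S/PP   <
    [4,5] "found" : PP
    [5,6] "every" : (S/PP)\PP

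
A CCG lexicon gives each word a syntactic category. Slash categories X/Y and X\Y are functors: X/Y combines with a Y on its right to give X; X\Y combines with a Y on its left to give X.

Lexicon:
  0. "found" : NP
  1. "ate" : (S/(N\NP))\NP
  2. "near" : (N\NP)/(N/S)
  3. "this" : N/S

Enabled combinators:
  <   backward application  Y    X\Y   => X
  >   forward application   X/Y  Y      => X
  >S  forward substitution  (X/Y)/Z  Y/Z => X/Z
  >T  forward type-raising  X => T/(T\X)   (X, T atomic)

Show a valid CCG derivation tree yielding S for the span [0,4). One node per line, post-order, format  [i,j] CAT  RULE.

[0,1] NP  lex  "found"
[1,2] (S/(N\NP))\NP  lex  "ate"
[0,2] S/(N\NP)  <  k=1
[2,3] (N\NP)/(N/S)  lex  "near"
[3,4] N/S  lex  "this"
[2,4] N\NP  >  k=3
[0,4] S  >  k=2

[0,4] S   >
  [0,2] S/(N\NP)   <
    [0,1] "found" : NP
    [1,2] "ate" : (S/(N\NP))\NP
  [2,4] N\NP   >
    [2,3] "near" : (N\NP)/(N/S)
    [3,4] "this" : N/S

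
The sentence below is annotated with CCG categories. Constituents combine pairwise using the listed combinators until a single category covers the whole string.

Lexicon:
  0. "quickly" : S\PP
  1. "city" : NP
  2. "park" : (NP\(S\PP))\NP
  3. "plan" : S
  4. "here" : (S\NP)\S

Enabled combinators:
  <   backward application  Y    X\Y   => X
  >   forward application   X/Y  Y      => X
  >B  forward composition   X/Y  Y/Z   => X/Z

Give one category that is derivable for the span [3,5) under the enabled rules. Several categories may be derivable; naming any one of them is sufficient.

[0,5] S   <
  [0,3] NP   <
    [0,1] "quickly" : S\PP
    [1,3] NP\(S\PP)   <
      [1,2] "city" : NP
      [2,3] "park" : (NP\(S\PP))\NP
  [3,5] S\NP   <
    [3,4] "plan" : S
    [4,5] "here" : (S\NP)\S

S\NP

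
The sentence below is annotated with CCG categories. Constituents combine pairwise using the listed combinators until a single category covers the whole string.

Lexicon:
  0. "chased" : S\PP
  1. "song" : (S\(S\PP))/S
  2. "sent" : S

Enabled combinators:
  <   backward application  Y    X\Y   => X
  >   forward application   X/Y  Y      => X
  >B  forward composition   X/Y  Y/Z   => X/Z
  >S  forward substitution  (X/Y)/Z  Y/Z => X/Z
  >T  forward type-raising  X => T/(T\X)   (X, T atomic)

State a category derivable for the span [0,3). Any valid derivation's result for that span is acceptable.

S

[0,3] S   <
  [0,1] "chased" : S\PP
  [1,3] S\(S\PP)   >
    [1,2] "song" : (S\(S\PP))/S
    [2,3] "sent" : S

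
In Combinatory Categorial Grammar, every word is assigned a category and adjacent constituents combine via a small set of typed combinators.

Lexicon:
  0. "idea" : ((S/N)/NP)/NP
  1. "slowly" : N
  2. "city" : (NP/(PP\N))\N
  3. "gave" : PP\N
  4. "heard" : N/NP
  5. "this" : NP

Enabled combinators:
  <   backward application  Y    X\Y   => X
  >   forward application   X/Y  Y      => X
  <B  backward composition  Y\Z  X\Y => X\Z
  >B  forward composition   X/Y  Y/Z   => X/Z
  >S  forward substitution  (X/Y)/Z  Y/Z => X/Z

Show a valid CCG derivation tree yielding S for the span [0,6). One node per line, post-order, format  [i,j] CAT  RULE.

[0,6] S   >
  [0,5] S/NP   >S
    [0,4] (S/N)/NP   >
      [0,1] "idea" : ((S/N)/NP)/NP
      [1,4] NP   >
        [1,3] NP/(PP\N)   <
          [1,2] "slowly" : N
          [2,3] "city" : (NP/(PP\N))\N
        [3,4] "gave" : PP\N
    [4,5] "heard" : N/NP
  [5,6] "this" : NP

[0,1] ((S/N)/NP)/NP  lex  "idea"
[1,2] N  lex  "slowly"
[2,3] (NP/(PP\N))\N  lex  "city"
[1,3] NP/(PP\N)  <  k=2
[3,4] PP\N  lex  "gave"
[1,4] NP  >  k=3
[0,4] (S/N)/NP  >  k=1
[4,5] N/NP  lex  "heard"
[0,5] S/NP  >S  k=4
[5,6] NP  lex  "this"
[0,6] S  >  k=5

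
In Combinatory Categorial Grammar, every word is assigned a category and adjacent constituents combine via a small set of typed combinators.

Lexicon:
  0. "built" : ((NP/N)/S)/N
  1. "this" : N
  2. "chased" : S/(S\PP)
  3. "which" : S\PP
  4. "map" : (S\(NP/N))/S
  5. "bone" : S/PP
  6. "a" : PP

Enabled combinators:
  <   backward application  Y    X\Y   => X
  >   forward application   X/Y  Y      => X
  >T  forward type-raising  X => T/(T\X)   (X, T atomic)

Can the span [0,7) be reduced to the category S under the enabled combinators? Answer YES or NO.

[0,7] S   <
  [0,4] NP/N   >
    [0,2] (NP/N)/S   >
      [0,1] "built" : ((NP/N)/S)/N
      [1,2] "this" : N
    [2,4] S   >
      [2,3] "chased" : S/(S\PP)
      [3,4] "which" : S\PP
  [4,7] S\(NP/N)   >
    [4,5] "map" : (S\(NP/N))/S
    [5,7] S   >
      [5,6] "bone" : S/PP
      [6,7] "a" : PP

YES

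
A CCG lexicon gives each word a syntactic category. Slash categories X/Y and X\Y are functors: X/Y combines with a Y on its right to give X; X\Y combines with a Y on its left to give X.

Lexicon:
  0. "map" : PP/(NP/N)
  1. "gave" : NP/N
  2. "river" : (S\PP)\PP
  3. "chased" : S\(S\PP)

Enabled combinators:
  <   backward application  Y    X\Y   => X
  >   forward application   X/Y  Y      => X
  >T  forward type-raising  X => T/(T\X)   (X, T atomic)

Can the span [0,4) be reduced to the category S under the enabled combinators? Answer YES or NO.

[0,4] S   <
  [0,3] S\PP   <
    [0,2] PP   >
      [0,1] "map" : PP/(NP/N)
      [1,2] "gave" : NP/N
    [2,3] "river" : (S\PP)\PP
  [3,4] "chased" : S\(S\PP)

YES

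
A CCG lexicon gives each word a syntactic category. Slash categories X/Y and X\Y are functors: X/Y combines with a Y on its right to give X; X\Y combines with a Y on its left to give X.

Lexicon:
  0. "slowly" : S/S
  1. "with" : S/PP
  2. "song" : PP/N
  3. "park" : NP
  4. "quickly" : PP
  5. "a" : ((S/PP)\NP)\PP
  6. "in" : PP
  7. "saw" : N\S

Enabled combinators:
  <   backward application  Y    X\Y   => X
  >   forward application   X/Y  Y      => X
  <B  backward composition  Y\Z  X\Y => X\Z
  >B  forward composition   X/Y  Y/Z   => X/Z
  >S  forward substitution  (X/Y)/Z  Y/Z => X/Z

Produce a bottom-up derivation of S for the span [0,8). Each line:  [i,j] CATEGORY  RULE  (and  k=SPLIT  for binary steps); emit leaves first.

[0,8] S   >
  [0,3] S/N   >B
    [0,2] S/PP   >B
      [0,1] "slowly" : S/S
      [1,2] "with" : S/PP
    [2,3] "song" : PP/N
  [3,8] N   <
    [3,7] S   >
      [3,6] S/PP   <
        [3,4] "park" : NP
        [4,6] (S/PP)\NP   <
          [4,5] "quickly" : PP
          [5,6] "a" : ((S/PP)\NP)\PP
      [6,7] "in" : PP
    [7,8] "saw" : N\S

[0,1] S/S  lex  "slowly"
[1,2] S/PP  lex  "with"
[0,2] S/PP  >B  k=1
[2,3] PP/N  lex  "song"
[0,3] S/N  >B  k=2
[3,4] NP  lex  "park"
[4,5] PP  lex  "quickly"
[5,6] ((S/PP)\NP)\PP  lex  "a"
[4,6] (S/PP)\NP  <  k=5
[3,6] S/PP  <  k=4
[6,7] PP  lex  "in"
[3,7] S  >  k=6
[7,8] N\S  lex  "saw"
[3,8] N  <  k=7
[0,8] S  >  k=3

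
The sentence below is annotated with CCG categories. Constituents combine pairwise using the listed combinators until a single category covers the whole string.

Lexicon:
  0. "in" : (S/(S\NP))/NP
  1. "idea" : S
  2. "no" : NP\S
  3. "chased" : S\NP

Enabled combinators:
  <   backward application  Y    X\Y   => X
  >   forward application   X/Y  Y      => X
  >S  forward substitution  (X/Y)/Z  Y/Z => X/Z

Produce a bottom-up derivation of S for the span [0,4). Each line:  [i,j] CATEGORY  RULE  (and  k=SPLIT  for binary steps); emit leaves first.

[0,1] (S/(S\NP))/NP  lex  "in"
[1,2] S  lex  "idea"
[2,3] NP\S  lex  "no"
[1,3] NP  <  k=2
[0,3] S/(S\NP)  >  k=1
[3,4] S\NP  lex  "chased"
[0,4] S  >  k=3

[0,4] S   >
  [0,3] S/(S\NP)   >
    [0,1] "in" : (S/(S\NP))/NP
    [1,3] NP   <
      [1,2] "idea" : S
      [2,3] "no" : NP\S
  [3,4] "chased" : S\NP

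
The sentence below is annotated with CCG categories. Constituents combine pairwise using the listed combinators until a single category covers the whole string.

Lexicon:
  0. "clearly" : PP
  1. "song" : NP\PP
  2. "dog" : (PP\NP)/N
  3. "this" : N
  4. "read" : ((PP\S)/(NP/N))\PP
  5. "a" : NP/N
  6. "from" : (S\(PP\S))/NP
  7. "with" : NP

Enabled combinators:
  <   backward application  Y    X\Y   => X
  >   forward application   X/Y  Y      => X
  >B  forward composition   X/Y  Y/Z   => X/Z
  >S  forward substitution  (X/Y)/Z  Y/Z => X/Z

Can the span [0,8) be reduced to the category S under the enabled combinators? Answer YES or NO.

YES

[0,8] S   <
  [0,6] PP\S   >
    [0,5] (PP\S)/(NP/N)   <
      [0,4] PP   <
        [0,2] NP   <
          [0,1] "clearly" : PP
          [1,2] "song" : NP\PP
        [2,4] PP\NP   >
          [2,3] "dog" : (PP\NP)/N
          [3,4] "this" : N
      [4,5] "read" : ((PP\S)/(NP/N))\PP
    [5,6] "a" : NP/N
  [6,8] S\(PP\S)   >
    [6,7] "from" : (S\(PP\S))/NP
    [7,8] "with" : NP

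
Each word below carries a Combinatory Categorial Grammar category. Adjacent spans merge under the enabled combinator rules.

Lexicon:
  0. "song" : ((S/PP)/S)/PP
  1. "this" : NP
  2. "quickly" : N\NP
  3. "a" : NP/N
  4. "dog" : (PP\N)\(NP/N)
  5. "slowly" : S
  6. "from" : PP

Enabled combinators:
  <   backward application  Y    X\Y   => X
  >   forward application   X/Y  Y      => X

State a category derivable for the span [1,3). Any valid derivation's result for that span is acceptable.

[0,7] S   >
  [0,6] S/PP   >
    [0,5] (S/PP)/S   >
      [0,1] "song" : ((S/PP)/S)/PP
      [1,5] PP   <
        [1,3] N   <
          [1,2] "this" : NP
          [2,3] "quickly" : N\NP
        [3,5] PP\N   <
          [3,4] "a" : NP/N
          [4,5] "dog" : (PP\N)\(NP/N)
    [5,6] "slowly" : S
  [6,7] "from" : PP

N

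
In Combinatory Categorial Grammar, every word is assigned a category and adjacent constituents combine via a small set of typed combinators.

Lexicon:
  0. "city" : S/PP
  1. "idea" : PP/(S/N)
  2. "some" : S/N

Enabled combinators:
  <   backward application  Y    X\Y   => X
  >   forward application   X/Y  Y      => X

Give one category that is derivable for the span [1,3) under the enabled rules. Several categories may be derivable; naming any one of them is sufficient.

PP

[0,3] S   >
  [0,1] "city" : S/PP
  [1,3] PP   >
    [1,2] "idea" : PP/(S/N)
    [2,3] "some" : S/N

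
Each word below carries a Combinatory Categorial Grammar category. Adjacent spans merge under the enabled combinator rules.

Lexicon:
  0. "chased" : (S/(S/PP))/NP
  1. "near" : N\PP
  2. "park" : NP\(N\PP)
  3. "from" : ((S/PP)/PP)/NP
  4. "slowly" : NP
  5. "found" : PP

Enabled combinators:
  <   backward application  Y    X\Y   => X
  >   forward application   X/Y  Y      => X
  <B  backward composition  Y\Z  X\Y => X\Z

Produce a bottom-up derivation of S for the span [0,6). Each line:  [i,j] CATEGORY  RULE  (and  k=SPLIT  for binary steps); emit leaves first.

[0,6] S   >
  [0,3] S/(S/PP)   >
    [0,1] "chased" : (S/(S/PP))/NP
    [1,3] NP   <
      [1,2] "near" : N\PP
      [2,3] "park" : NP\(N\PP)
  [3,6] S/PP   >
    [3,5] (S/PP)/PP   >
      [3,4] "from" : ((S/PP)/PP)/NP
      [4,5] "slowly" : NP
    [5,6] "found" : PP

[0,1] (S/(S/PP))/NP  lex  "chased"
[1,2] N\PP  lex  "near"
[2,3] NP\(N\PP)  lex  "park"
[1,3] NP  <  k=2
[0,3] S/(S/PP)  >  k=1
[3,4] ((S/PP)/PP)/NP  lex  "from"
[4,5] NP  lex  "slowly"
[3,5] (S/PP)/PP  >  k=4
[5,6] PP  lex  "found"
[3,6] S/PP  >  k=5
[0,6] S  >  k=3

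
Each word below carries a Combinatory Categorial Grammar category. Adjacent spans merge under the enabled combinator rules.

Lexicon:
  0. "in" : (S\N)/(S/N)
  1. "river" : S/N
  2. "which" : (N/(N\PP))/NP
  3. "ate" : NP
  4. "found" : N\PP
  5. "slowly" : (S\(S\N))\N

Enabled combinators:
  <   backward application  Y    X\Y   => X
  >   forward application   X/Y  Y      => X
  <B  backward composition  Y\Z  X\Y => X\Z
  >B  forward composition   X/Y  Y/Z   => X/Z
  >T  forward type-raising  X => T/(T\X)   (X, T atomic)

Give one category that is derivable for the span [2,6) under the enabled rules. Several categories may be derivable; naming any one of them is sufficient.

S\(S\N)

[0,6] S   <
  [0,2] S\N   >
    [0,1] "in" : (S\N)/(S/N)
    [1,2] "river" : S/N
  [2,6] S\(S\N)   <
    [2,5] N   >
      [2,4] N/(N\PP)   >
        [2,3] "which" : (N/(N\PP))/NP
        [3,4] "ate" : NP
      [4,5] "found" : N\PP
    [5,6] "slowly" : (S\(S\N))\N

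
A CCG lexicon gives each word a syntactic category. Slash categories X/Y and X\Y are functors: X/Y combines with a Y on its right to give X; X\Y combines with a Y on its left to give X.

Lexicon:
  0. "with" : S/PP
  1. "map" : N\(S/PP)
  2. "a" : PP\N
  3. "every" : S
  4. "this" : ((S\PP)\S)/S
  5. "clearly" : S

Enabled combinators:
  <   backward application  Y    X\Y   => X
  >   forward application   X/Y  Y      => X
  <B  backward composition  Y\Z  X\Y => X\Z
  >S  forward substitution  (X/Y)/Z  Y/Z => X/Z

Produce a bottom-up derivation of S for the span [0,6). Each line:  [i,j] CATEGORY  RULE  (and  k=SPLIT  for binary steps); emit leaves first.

[0,6] S   <
  [0,3] PP   <
    [0,2] N   <
      [0,1] "with" : S/PP
      [1,2] "map" : N\(S/PP)
    [2,3] "a" : PP\N
  [3,6] S\PP   <
    [3,4] "every" : S
    [4,6] (S\PP)\S   >
      [4,5] "this" : ((S\PP)\S)/S
      [5,6] "clearly" : S

[0,1] S/PP  lex  "with"
[1,2] N\(S/PP)  lex  "map"
[0,2] N  <  k=1
[2,3] PP\N  lex  "a"
[0,3] PP  <  k=2
[3,4] S  lex  "every"
[4,5] ((S\PP)\S)/S  lex  "this"
[5,6] S  lex  "clearly"
[4,6] (S\PP)\S  >  k=5
[3,6] S\PP  <  k=4
[0,6] S  <  k=3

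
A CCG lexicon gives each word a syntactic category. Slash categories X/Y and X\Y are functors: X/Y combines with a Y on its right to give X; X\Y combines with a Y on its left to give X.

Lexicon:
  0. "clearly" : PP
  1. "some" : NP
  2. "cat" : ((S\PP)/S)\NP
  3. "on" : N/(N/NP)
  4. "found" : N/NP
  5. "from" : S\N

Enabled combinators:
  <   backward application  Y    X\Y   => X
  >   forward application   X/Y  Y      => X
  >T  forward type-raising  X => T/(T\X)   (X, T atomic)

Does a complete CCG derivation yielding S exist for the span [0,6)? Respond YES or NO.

YES

[0,6] S   >
  [0,1] S/(S\PP)   >T
    [0,1] "clearly" : PP
  [1,6] S\PP   >
    [1,3] (S\PP)/S   <
      [1,2] "some" : NP
      [2,3] "cat" : ((S\PP)/S)\NP
    [3,6] S   <
      [3,5] N   >
        [3,4] "on" : N/(N/NP)
        [4,5] "found" : N/NP
      [5,6] "from" : S\N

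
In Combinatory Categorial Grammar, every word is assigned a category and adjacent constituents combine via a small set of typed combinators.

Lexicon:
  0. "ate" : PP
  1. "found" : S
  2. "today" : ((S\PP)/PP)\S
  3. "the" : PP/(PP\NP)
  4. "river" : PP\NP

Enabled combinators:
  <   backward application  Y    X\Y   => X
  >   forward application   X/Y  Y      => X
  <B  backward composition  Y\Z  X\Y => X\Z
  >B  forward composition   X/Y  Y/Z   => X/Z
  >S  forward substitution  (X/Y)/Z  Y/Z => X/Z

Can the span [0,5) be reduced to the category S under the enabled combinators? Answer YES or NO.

[0,5] S   <
  [0,1] "ate" : PP
  [1,5] S\PP   >
    [1,3] (S\PP)/PP   <
      [1,2] "found" : S
      [2,3] "today" : ((S\PP)/PP)\S
    [3,5] PP   >
      [3,4] "the" : PP/(PP\NP)
      [4,5] "river" : PP\NP

YES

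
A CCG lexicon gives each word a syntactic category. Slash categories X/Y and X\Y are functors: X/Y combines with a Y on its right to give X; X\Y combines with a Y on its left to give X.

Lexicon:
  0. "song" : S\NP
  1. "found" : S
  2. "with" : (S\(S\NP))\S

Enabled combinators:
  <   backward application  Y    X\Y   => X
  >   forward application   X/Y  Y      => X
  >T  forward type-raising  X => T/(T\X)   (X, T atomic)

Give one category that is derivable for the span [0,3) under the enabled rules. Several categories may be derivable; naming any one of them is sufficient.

[0,3] S   <
  [0,1] "song" : S\NP
  [1,3] S\(S\NP)   <
    [1,2] "found" : S
    [2,3] "with" : (S\(S\NP))\S

S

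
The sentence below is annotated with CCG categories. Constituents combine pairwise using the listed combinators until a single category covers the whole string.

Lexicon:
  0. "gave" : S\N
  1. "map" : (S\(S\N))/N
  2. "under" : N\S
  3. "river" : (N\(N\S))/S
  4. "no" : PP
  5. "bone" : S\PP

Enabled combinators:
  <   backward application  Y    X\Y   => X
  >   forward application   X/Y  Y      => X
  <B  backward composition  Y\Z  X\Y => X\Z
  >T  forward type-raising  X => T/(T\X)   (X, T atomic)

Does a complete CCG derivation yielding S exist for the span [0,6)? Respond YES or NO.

[0,6] S   <
  [0,1] "gave" : S\N
  [1,6] S\(S\N)   >
    [1,2] "map" : (S\(S\N))/N
    [2,6] N   <
      [2,3] "under" : N\S
      [3,6] N\(N\S)   >
        [3,4] "river" : (N\(N\S))/S
        [4,6] S   <
          [4,5] "no" : PP
          [5,6] "bone" : S\PP

YES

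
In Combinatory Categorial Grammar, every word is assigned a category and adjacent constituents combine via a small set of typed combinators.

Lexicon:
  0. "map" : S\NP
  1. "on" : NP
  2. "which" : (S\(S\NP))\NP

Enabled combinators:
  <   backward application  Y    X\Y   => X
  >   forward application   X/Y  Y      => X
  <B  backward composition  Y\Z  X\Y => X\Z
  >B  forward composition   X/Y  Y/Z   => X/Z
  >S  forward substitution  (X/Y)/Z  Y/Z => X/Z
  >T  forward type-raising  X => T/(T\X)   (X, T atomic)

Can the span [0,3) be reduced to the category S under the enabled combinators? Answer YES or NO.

[0,3] S   <
  [0,1] "map" : S\NP
  [1,3] S\(S\NP)   <
    [1,2] "on" : NP
    [2,3] "which" : (S\(S\NP))\NP

YES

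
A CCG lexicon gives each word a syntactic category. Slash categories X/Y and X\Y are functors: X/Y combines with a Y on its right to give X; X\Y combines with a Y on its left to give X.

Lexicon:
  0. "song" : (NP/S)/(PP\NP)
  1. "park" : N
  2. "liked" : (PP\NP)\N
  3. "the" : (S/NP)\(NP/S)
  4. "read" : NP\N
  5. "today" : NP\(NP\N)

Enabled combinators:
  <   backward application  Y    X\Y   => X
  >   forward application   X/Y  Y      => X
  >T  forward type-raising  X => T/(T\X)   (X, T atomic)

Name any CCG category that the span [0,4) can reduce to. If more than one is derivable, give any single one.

S/NP

[0,6] S   >
  [0,4] S/NP   <
    [0,3] NP/S   >
      [0,1] "song" : (NP/S)/(PP\NP)
      [1,3] PP\NP   <
        [1,2] "park" : N
        [2,3] "liked" : (PP\NP)\N
    [3,4] "the" : (S/NP)\(NP/S)
  [4,6] NP   <
    [4,5] "read" : NP\N
    [5,6] "today" : NP\(NP\N)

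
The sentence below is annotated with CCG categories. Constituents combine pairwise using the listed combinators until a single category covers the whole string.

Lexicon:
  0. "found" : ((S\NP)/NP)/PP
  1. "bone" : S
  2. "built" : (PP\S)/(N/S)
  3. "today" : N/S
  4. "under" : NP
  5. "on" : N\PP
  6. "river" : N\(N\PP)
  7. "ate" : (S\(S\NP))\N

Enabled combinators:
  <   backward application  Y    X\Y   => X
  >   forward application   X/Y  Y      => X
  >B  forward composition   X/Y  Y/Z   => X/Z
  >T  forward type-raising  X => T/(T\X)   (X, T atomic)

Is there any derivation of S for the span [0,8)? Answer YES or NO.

YES

[0,8] S   <
  [0,5] S\NP   >
    [0,4] (S\NP)/NP   >
      [0,1] "found" : ((S\NP)/NP)/PP
      [1,4] PP   >
        [1,2] PP/(PP\S)   >T
          [1,2] "bone" : S
        [2,4] PP\S   >
          [2,3] "built" : (PP\S)/(N/S)
          [3,4] "today" : N/S
    [4,5] "under" : NP
  [5,8] S\(S\NP)   <
    [5,7] N   <
      [5,6] "on" : N\PP
      [6,7] "river" : N\(N\PP)
    [7,8] "ate" : (S\(S\NP))\N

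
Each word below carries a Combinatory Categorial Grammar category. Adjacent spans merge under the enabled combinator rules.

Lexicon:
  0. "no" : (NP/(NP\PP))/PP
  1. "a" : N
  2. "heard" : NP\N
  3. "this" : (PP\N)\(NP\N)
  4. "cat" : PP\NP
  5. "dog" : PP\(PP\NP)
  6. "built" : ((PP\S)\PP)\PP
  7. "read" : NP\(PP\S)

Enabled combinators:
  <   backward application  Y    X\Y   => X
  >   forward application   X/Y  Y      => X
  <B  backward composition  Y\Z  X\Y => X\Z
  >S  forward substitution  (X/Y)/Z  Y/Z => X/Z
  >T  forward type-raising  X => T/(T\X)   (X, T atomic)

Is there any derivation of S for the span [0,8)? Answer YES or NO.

NO

(NP/(NP\PP))/PP N NP\N (PP\N)\(NP\N) PP\NP PP\(PP\NP) ((PP\S)\PP)\PP NP\(PP\S)
CKY chart[0,8] = {N/(N\NP), NP, NP/(NP\NP), PP/(PP\NP), S/(S\NP)}; S ∉ chart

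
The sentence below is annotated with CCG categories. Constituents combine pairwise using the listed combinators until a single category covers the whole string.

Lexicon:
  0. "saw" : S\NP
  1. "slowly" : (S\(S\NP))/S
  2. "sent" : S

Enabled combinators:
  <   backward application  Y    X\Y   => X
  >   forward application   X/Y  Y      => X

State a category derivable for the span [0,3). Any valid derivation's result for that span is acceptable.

S

[0,3] S   <
  [0,1] "saw" : S\NP
  [1,3] S\(S\NP)   >
    [1,2] "slowly" : (S\(S\NP))/S
    [2,3] "sent" : S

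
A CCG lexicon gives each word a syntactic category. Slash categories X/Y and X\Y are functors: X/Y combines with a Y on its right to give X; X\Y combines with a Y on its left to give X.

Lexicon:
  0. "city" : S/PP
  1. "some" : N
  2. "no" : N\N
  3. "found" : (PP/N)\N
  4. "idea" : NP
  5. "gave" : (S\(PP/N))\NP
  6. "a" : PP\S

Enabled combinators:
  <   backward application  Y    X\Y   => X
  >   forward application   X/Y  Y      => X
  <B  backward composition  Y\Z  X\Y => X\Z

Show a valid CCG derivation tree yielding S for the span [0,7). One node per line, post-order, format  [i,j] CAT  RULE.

[0,1] S/PP  lex  "city"
[1,2] N  lex  "some"
[2,3] N\N  lex  "no"
[3,4] (PP/N)\N  lex  "found"
[4,5] NP  lex  "idea"
[5,6] (S\(PP/N))\NP  lex  "gave"
[4,6] S\(PP/N)  <  k=5
[3,6] S\N  <B  k=4
[2,6] S\N  <B  k=3
[6,7] PP\S  lex  "a"
[2,7] PP\N  <B  k=6
[1,7] PP  <  k=2
[0,7] S  >  k=1

[0,7] S   >
  [0,1] "city" : S/PP
  [1,7] PP   <
    [1,2] "some" : N
    [2,7] PP\N   <B
      [2,6] S\N   <B
        [2,3] "no" : N\N
        [3,6] S\N   <B
          [3,4] "found" : (PP/N)\N
          [4,6] S\(PP/N)   <
            [4,5] "idea" : NP
            [5,6] "gave" : (S\(PP/N))\NP
      [6,7] "a" : PP\S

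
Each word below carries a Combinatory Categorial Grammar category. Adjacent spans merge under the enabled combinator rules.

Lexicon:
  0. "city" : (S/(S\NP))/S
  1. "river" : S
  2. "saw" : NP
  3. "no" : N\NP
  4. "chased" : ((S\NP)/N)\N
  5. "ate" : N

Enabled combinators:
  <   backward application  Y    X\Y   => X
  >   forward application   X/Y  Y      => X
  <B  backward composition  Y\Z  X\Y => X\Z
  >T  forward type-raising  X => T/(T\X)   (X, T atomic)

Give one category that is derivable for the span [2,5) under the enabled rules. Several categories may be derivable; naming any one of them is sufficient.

(S\NP)/N

[0,6] S   >
  [0,2] S/(S\NP)   >
    [0,1] "city" : (S/(S\NP))/S
    [1,2] "river" : S
  [2,6] S\NP   >
    [2,5] (S\NP)/N   <
      [2,4] N   >
        [2,3] N/(N\NP)   >T
          [2,3] "saw" : NP
        [3,4] "no" : N\NP
      [4,5] "chased" : ((S\NP)/N)\N
    [5,6] "ate" : N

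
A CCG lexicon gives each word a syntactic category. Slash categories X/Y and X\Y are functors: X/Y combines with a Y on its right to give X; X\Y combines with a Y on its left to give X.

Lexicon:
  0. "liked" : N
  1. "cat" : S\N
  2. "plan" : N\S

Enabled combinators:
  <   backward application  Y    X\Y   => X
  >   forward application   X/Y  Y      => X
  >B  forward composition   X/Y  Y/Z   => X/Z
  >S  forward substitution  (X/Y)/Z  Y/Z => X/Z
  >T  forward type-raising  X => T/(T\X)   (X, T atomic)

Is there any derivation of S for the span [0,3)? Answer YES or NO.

N S\N N\S
CKY chart[0,3] = {N, N/(N\N), NP/(NP\N), PP/(PP\N), S/(S\N)}; S ∉ chart

NO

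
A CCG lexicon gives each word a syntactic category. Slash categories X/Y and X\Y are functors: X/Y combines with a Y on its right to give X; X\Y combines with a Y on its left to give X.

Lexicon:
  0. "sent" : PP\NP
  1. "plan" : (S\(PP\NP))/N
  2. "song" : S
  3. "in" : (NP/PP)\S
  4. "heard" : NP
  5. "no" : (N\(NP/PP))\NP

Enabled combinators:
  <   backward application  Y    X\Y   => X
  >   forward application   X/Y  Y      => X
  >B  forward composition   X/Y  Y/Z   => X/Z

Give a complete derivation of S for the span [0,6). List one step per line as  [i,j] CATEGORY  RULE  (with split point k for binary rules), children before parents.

[0,1] PP\NP  lex  "sent"
[1,2] (S\(PP\NP))/N  lex  "plan"
[2,3] S  lex  "song"
[3,4] (NP/PP)\S  lex  "in"
[2,4] NP/PP  <  k=3
[4,5] NP  lex  "heard"
[5,6] (N\(NP/PP))\NP  lex  "no"
[4,6] N\(NP/PP)  <  k=5
[2,6] N  <  k=4
[1,6] S\(PP\NP)  >  k=2
[0,6] S  <  k=1

[0,6] S   <
  [0,1] "sent" : PP\NP
  [1,6] S\(PP\NP)   >
    [1,2] "plan" : (S\(PP\NP))/N
    [2,6] N   <
      [2,4] NP/PP   <
        [2,3] "song" : S
        [3,4] "in" : (NP/PP)\S
      [4,6] N\(NP/PP)   <
        [4,5] "heard" : NP
        [5,6] "no" : (N\(NP/PP))\NP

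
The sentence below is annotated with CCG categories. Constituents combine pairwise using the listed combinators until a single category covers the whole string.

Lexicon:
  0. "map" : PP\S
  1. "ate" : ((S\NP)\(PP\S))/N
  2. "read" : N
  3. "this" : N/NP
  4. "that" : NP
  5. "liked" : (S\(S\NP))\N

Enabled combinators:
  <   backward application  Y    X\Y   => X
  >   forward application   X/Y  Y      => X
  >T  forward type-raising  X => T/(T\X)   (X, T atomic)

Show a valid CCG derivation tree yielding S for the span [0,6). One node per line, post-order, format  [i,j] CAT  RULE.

[0,1] PP\S  lex  "map"
[1,2] ((S\NP)\(PP\S))/N  lex  "ate"
[2,3] N  lex  "read"
[1,3] (S\NP)\(PP\S)  >  k=2
[0,3] S\NP  <  k=1
[3,4] N/NP  lex  "this"
[4,5] NP  lex  "that"
[3,5] N  >  k=4
[5,6] (S\(S\NP))\N  lex  "liked"
[3,6] S\(S\NP)  <  k=5
[0,6] S  <  k=3

[0,6] S   <
  [0,3] S\NP   <
    [0,1] "map" : PP\S
    [1,3] (S\NP)\(PP\S)   >
      [1,2] "ate" : ((S\NP)\(PP\S))/N
      [2,3] "read" : N
  [3,6] S\(S\NP)   <
    [3,5] N   >
      [3,4] "this" : N/NP
      [4,5] "that" : NP
    [5,6] "liked" : (S\(S\NP))\N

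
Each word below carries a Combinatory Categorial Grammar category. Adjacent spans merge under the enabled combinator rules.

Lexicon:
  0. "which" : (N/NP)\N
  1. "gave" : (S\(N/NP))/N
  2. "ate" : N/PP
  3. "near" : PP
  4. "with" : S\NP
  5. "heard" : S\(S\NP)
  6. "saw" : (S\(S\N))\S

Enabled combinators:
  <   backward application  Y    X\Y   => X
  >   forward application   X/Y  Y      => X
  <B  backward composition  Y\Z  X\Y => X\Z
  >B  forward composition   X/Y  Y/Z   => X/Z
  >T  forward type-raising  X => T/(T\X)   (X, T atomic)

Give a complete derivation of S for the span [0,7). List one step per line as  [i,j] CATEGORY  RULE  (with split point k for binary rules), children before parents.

[0,7] S   <
  [0,4] S\N   <B
    [0,1] "which" : (N/NP)\N
    [1,4] S\(N/NP)   >
      [1,2] "gave" : (S\(N/NP))/N
      [2,4] N   >
        [2,3] "ate" : N/PP
        [3,4] "near" : PP
  [4,7] S\(S\N)   <
    [4,6] S   <
      [4,5] "with" : S\NP
      [5,6] "heard" : S\(S\NP)
    [6,7] "saw" : (S\(S\N))\S

[0,1] (N/NP)\N  lex  "which"
[1,2] (S\(N/NP))/N  lex  "gave"
[2,3] N/PP  lex  "ate"
[3,4] PP  lex  "near"
[2,4] N  >  k=3
[1,4] S\(N/NP)  >  k=2
[0,4] S\N  <B  k=1
[4,5] S\NP  lex  "with"
[5,6] S\(S\NP)  lex  "heard"
[4,6] S  <  k=5
[6,7] (S\(S\N))\S  lex  "saw"
[4,7] S\(S\N)  <  k=6
[0,7] S  <  k=4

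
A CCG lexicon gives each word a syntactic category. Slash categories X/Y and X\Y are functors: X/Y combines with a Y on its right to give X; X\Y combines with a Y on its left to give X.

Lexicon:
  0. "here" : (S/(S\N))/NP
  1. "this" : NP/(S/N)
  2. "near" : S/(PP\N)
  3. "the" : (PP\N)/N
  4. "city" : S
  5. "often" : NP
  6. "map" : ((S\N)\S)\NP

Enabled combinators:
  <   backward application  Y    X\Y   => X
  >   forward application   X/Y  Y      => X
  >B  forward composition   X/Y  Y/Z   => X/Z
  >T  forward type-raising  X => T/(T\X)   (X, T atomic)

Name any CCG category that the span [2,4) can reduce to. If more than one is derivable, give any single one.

[0,7] S   >
  [0,4] S/(S\N)   >
    [0,1] "here" : (S/(S\N))/NP
    [1,4] NP   >
      [1,2] "this" : NP/(S/N)
      [2,4] S/N   >B
        [2,3] "near" : S/(PP\N)
        [3,4] "the" : (PP\N)/N
  [4,7] S\N   <
    [4,5] "city" : S
    [5,7] (S\N)\S   <
      [5,6] "often" : NP
      [6,7] "map" : ((S\N)\S)\NP

S/N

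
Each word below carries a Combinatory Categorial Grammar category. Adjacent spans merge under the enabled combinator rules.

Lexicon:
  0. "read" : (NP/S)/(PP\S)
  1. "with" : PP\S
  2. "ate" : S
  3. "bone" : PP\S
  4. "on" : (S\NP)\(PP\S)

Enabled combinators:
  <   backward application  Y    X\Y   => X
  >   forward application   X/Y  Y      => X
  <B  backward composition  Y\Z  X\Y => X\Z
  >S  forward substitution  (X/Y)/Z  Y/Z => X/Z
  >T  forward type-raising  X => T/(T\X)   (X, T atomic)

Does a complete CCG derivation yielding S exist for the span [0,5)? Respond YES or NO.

YES

[0,5] S   <
  [0,3] NP   >
    [0,2] NP/S   >
      [0,1] "read" : (NP/S)/(PP\S)
      [1,2] "with" : PP\S
    [2,3] "ate" : S
  [3,5] S\NP   <
    [3,4] "bone" : PP\S
    [4,5] "on" : (S\NP)\(PP\S)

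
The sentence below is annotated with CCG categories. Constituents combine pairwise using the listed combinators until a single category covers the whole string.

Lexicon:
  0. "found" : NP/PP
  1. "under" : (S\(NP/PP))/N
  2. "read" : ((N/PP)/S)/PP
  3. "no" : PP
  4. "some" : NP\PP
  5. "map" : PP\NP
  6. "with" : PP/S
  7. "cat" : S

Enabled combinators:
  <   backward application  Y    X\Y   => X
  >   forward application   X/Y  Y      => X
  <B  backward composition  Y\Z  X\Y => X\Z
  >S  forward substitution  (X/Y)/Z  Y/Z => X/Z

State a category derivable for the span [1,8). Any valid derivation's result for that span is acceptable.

S\(NP/PP)

[0,8] S   <
  [0,1] "found" : NP/PP
  [1,8] S\(NP/PP)   >
    [1,2] "under" : (S\(NP/PP))/N
    [2,8] N   >
      [2,7] N/S   >S
        [2,6] (N/PP)/S   >
          [2,3] "read" : ((N/PP)/S)/PP
          [3,6] PP   <
            [3,5] NP   <
              [3,4] "no" : PP
              [4,5] "some" : NP\PP
            [5,6] "map" : PP\NP
        [6,7] "with" : PP/S
      [7,8] "cat" : S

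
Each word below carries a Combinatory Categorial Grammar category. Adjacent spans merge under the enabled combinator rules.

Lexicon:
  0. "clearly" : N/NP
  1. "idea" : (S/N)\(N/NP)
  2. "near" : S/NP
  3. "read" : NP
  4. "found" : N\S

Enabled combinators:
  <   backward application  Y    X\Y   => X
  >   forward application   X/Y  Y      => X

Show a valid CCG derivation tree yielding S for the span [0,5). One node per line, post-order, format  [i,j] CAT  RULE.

[0,1] N/NP  lex  "clearly"
[1,2] (S/N)\(N/NP)  lex  "idea"
[0,2] S/N  <  k=1
[2,3] S/NP  lex  "near"
[3,4] NP  lex  "read"
[2,4] S  >  k=3
[4,5] N\S  lex  "found"
[2,5] N  <  k=4
[0,5] S  >  k=2

[0,5] S   >
  [0,2] S/N   <
    [0,1] "clearly" : N/NP
    [1,2] "idea" : (S/N)\(N/NP)
  [2,5] N   <
    [2,4] S   >
      [2,3] "near" : S/NP
      [3,4] "read" : NP
    [4,5] "found" : N\S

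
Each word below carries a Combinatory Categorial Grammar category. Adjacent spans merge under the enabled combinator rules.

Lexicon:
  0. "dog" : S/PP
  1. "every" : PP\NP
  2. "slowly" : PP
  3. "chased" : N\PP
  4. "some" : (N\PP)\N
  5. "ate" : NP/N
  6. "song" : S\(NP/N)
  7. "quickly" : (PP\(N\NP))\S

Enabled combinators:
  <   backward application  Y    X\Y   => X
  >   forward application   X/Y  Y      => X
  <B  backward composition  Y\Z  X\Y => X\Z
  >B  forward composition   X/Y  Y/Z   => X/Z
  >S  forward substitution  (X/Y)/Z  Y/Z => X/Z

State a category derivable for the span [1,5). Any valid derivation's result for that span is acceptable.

N\NP

[0,8] S   >
  [0,1] "dog" : S/PP
  [1,8] PP   <
    [1,5] N\NP   <B
      [1,2] "every" : PP\NP
      [2,5] N\PP   <
        [2,4] N   <
          [2,3] "slowly" : PP
          [3,4] "chased" : N\PP
        [4,5] "some" : (N\PP)\N
    [5,8] PP\(N\NP)   <
      [5,7] S   <
        [5,6] "ate" : NP/N
        [6,7] "song" : S\(NP/N)
      [7,8] "quickly" : (PP\(N\NP))\S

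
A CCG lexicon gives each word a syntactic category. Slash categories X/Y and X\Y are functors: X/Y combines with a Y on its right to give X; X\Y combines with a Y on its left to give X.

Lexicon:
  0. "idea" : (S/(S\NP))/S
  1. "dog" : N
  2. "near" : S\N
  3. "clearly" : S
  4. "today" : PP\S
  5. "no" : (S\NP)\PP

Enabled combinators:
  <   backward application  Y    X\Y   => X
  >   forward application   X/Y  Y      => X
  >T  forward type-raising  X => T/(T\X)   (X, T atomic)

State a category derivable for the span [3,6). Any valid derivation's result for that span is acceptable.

S\NP

[0,6] S   >
  [0,3] S/(S\NP)   >
    [0,1] "idea" : (S/(S\NP))/S
    [1,3] S   <
      [1,2] "dog" : N
      [2,3] "near" : S\N
  [3,6] S\NP   <
    [3,5] PP   >
      [3,4] PP/(PP\S)   >T
        [3,4] "clearly" : S
      [4,5] "today" : PP\S
    [5,6] "no" : (S\NP)\PP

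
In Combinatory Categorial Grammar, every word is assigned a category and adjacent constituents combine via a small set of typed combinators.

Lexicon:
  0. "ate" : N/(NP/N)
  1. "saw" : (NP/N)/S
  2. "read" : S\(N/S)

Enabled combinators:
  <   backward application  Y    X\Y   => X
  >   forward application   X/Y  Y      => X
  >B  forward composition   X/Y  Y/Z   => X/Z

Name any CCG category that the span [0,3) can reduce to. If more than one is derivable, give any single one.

S

[0,3] S   <
  [0,2] N/S   >B
    [0,1] "ate" : N/(NP/N)
    [1,2] "saw" : (NP/N)/S
  [2,3] "read" : S\(N/S)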